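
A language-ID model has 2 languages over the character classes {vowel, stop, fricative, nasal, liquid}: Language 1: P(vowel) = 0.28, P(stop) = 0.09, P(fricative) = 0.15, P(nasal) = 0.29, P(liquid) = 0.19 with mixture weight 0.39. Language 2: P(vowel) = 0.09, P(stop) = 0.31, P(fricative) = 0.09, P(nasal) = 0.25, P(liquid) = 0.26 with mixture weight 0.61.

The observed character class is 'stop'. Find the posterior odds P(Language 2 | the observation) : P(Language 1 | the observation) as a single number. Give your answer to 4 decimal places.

5.3875

Only the two components matter; the odds are (P(Z=i) f_i(x)) / (P(Z=j) f_j(x)).
Component likelihoods at x = 'stop':
  p_1 = P(stop | comp) = 0.09
  p_2 = P(stop | comp) = 0.31
Posterior odds = (P(Z=2)·p_2) / (P(Z=1)·p_1) = (0.61·0.31) / (0.39·0.09) = 0.1891 / 0.0351 ≈ 5.3875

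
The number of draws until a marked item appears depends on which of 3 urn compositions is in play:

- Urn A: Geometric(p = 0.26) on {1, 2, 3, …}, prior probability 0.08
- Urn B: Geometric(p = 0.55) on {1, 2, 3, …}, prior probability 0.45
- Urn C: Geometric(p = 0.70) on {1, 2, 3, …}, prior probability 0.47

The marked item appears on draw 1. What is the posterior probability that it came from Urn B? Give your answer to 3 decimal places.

P(component k | x) = π_k·f_k(x) / marginal(x), where marginal(x) = Σ_j π_j·f_j(x).
Component likelihoods at x = 1:
  f_A = 0.26
  f_B = 0.55
  f_C = 0.7
Prior × likelihood for each component:
  π_A·f_A = 0.08 × 0.26 = 0.0208
  π_B·f_B = 0.45 × 0.55 = 0.2475
  π_C·f_C = 0.47 × 0.7 = 0.329
Sum: 0.0208 + 0.2475 + 0.329 = 0.5973
P(Urn B | x) = 0.2475 / 0.5973 ≈ 0.414

0.414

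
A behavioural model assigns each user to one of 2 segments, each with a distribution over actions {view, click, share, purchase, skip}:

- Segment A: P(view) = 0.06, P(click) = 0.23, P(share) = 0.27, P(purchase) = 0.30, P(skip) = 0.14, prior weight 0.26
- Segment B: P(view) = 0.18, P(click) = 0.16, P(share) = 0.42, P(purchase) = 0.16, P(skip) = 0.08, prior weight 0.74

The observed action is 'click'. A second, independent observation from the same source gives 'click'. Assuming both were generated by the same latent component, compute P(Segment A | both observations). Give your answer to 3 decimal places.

0.421

By Bayes' theorem, P(k | x) = π_k f_k(x) / Σ_j π_j f_j(x).
Since both observations come from the same component, the likelihood for component k is f_k(x₁)·f_k(x₂).
  p_A = [0.23] × [0.23] = 0.0529
  p_B = [0.16] × [0.16] = 0.0256
Unnormalised posteriors:
  π_A·p_A = 0.26 × 0.0529 = 0.013754
  π_B·p_B = 0.74 × 0.0256 = 0.018944
Evidence: 0.013754 + 0.018944 = 0.032698
So the posterior for Segment A is 0.013754 / 0.032698 ≈ 0.421.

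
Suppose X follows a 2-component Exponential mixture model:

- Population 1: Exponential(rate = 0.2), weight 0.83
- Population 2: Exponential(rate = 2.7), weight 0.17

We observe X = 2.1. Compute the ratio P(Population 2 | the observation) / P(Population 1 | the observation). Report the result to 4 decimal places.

0.0145

Posterior odds = (π_i f_i(x)) / (π_j f_j(x)); the normalising sum cancels.
Component likelihoods at x = 2.1:
  L_1 = 0.2·e^(−0.2·2.1) = 0.2·e^(−0.4200) = 0.131409
  L_2 = 2.7·e^(−2.7·2.1) = 2.7·e^(−5.6700) = 0.00930924
0.00158257 / 0.10907 ≈ 0.0145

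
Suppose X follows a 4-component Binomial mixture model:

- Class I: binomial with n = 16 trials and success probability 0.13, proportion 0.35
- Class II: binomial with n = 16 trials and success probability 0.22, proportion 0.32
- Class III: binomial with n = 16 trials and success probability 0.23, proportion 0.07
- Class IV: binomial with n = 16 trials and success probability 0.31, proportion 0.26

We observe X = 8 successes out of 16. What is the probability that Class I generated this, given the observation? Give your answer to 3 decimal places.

0.006

P(component k | x) = P(Z=k)·f_k(x) / marginal(x), where marginal(x) = Σ_j P(Z=j)·f_j(x).
Binomial probabilities:
  f_I = C(16,8)·0.13^8·0.87^8 = 12870·8.15731e-08·0.328212 = 0.000344572
  f_II = C(16,8)·0.22^8·0.78^8 = 12870·5.48759e-06·0.137011 = 0.00967647
  f_III = C(16,8)·0.23^8·0.77^8 = 12870·7.8311e-06·0.123574 = 0.0124545
  f_IV = C(16,8)·0.31^8·0.69^8 = 12870·8.52891e-05·0.0513798 = 0.0563981
Weight by the priors:
  P(Z=I)·f_I = 0.35 × 0.000344572 = 0.0001206
  P(Z=II)·f_II = 0.32 × 0.00967647 = 0.00309647
  P(Z=III)·f_III = 0.07 × 0.0124545 = 0.000871816
  P(Z=IV)·f_IV = 0.26 × 0.0563981 = 0.0146635
Normaliser: 0.0001206 + 0.00309647 + 0.000871816 + 0.0146635 = 0.0187524
P(Class I | data) ≈ 0.006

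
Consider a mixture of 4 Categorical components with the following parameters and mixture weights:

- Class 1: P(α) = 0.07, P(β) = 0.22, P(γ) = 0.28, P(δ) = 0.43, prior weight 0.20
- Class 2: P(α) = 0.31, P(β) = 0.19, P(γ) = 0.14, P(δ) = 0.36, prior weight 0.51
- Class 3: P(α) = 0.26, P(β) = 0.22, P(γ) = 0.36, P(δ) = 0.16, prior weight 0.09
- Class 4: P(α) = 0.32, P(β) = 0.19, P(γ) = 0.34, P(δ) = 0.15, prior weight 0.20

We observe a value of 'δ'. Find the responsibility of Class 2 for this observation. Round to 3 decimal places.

The responsibility of component k is P(Z=k) f_k(x) divided by Σ_j P(Z=j) f_j(x).
Component likelihoods at x = 'δ':
  f_1 = P(δ | comp) = 0.43
  f_2 = P(δ | comp) = 0.36
  f_3 = P(δ | comp) = 0.16
  f_4 = P(δ | comp) = 0.15
Prior × likelihood for each component:
  P(Z=1)·f_1 = 0.20 × 0.43 = 0.086
  P(Z=2)·f_2 = 0.51 × 0.36 = 0.1836
  P(Z=3)·f_3 = 0.09 × 0.16 = 0.0144
  P(Z=4)·f_4 = 0.20 × 0.15 = 0.03
Marginal: 0.086 + 0.1836 + 0.0144 + 0.03 = 0.314
Responsibility of Class 2: 0.1836 / 0.314 ≈ 0.585

0.585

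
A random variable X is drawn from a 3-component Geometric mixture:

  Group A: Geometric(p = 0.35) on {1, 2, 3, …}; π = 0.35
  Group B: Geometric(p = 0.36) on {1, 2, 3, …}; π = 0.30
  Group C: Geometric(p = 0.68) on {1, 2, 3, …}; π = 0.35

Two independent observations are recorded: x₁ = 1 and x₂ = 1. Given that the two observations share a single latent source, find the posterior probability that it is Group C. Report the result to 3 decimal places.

0.664

By Bayes' theorem, P(k | x) = π_k f_k(x) / Σ_j π_j f_j(x).
Since both observations come from the same component, the likelihood for component k is f_k(x₁)·f_k(x₂).
  p_A = [0.35] × [0.35] = 0.1225
  p_B = [0.36] × [0.36] = 0.1296
  p_C = [0.68] × [0.68] = 0.4624
Multiply by the mixture weights:
  π_A·p_A = 0.35 × 0.1225 = 0.042875
  π_B·p_B = 0.30 × 0.1296 = 0.03888
  π_C·p_C = 0.35 × 0.4624 = 0.16184
Sum: 0.042875 + 0.03888 + 0.16184 = 0.243595
P(Group C | x₁,x₂) ≈ 0.664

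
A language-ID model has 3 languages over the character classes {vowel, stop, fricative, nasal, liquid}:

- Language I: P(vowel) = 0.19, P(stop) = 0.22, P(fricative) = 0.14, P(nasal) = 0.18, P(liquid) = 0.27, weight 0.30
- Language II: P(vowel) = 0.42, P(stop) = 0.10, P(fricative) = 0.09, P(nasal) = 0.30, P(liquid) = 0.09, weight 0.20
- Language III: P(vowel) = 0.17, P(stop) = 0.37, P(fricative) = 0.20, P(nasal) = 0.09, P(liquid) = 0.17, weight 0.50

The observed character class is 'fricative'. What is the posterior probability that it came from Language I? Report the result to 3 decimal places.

Posterior ∝ prior × likelihood, so P(k | x) ∝ P(Z=k) f_k(x); normalise over all components.
Categorical probabilities:
  f_I = P(fricative | comp) = 0.14
  f_II = P(fricative | comp) = 0.09
  f_III = P(fricative | comp) = 0.20
Multiply by the mixture weights:
  P(Z=I)·f_I = 0.30 × 0.14 = 0.042
  P(Z=II)·f_II = 0.20 × 0.09 = 0.018
  P(Z=III)·f_III = 0.50 × 0.2 = 0.1
Denominator: 0.042 + 0.018 + 0.1 = 0.16
So the posterior for Language I is 0.042 / 0.16 ≈ 0.263.

0.263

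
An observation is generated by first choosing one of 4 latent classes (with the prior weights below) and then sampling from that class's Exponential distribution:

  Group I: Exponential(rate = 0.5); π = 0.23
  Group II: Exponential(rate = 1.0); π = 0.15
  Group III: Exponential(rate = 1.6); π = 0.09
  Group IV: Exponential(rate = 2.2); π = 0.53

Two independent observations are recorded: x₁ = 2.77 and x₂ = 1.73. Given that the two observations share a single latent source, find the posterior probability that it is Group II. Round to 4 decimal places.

0.2076

Posterior ∝ prior × likelihood, so P(k | x) ∝ π_k f_k(x); normalise over all components.
Since both observations come from the same component, the likelihood for component k is f_k(x₁)·f_k(x₂).
  L_I = [0.5·e^(−0.5·2.77) = 0.5·e^(−1.3850) = 0.125162] × [0.210526] = 0.0263498
  L_II = [1.0·e^(−1.0·2.77) = 1.0·e^(−2.7700) = 0.062662] × [0.177284] = 0.011109
  L_III = [1.6·e^(−1.6·2.77) = 1.6·e^(−4.4320) = 0.0190251] × [0.10046] = 0.00191126
  L_IV = [2.2·e^(−2.2·2.77) = 2.2·e^(−6.0940) = 0.004964] × [0.0489213] = 0.000242845
Weight by the priors:
  π_I·L_I = 0.23 × 0.0263498 = 0.00606046
  π_II·L_II = 0.15 × 0.011109 = 0.00166635
  π_III·L_III = 0.09 × 0.00191126 = 0.000172013
  π_IV·L_IV = 0.53 × 0.000242845 = 0.000128708
Denominator: 0.00606046 + 0.00166635 + 0.000172013 + 0.000128708 = 0.00802753
Responsibility of Group II: 0.00166635 / 0.00802753 ≈ 0.2076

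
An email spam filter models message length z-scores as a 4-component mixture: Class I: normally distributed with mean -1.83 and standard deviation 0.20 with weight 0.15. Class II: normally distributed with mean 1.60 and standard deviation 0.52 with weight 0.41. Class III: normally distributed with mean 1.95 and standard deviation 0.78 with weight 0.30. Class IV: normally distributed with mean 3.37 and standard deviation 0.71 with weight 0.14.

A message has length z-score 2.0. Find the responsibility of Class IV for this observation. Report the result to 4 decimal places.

By Bayes' theorem, P(k | x) = P(Z=k) f_k(x) / Σ_j P(Z=j) f_j(x).
Evaluate each component's likelihood at the observed value:
  L_I = 4.64623e-80
  L_II = 0.570712
  L_III = 0.510415
  L_IV = 0.0873281
Prior × likelihood for each component:
  P(Z=I)·L_I = 0.15 × 4.64623e-80 = 6.96935e-81
  P(Z=II)·L_II = 0.41 × 0.570712 = 0.233992
  P(Z=III)·L_III = 0.30 × 0.510415 = 0.153124
  P(Z=IV)·L_IV = 0.14 × 0.0873281 = 0.0122259
Sum: 6.96935e-81 + 0.233992 + 0.153124 + 0.0122259 = 0.399342
P(Class IV | data) = 0.0122259 / 0.399342 ≈ 0.0306

0.0306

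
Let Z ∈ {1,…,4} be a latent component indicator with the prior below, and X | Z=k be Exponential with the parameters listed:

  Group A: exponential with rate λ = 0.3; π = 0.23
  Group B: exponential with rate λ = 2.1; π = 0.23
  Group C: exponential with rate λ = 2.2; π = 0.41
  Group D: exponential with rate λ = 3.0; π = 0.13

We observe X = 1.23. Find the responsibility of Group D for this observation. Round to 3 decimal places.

By Bayes' theorem, P(k | x) = P(Z=k) f_k(x) / Σ_j P(Z=j) f_j(x).
Evaluate each component's likelihood at the observed value:
  L_A = 0.3·e^(−0.3·1.23) = 0.3·e^(−0.3690) = 0.207428
  L_B = 2.1·e^(−2.1·1.23) = 2.1·e^(−2.5830) = 0.158649
  L_C = 2.2·e^(−2.2·1.23) = 2.2·e^(−2.7060) = 0.146968
  L_D = 3.0·e^(−3.0·1.23) = 3.0·e^(−3.6900) = 0.074916
Unnormalised posteriors:
  P(Z=A)·L_A = 0.23 × 0.207428 = 0.0477084
  P(Z=B)·L_B = 0.23 × 0.158649 = 0.0364892
  P(Z=C)·L_C = 0.41 × 0.146968 = 0.0602567
  P(Z=D)·L_D = 0.13 × 0.074916 = 0.00973908
Marginal: 0.0477084 + 0.0364892 + 0.0602567 + 0.00973908 = 0.154193
P(Group D | the observation) ≈ 0.063

0.063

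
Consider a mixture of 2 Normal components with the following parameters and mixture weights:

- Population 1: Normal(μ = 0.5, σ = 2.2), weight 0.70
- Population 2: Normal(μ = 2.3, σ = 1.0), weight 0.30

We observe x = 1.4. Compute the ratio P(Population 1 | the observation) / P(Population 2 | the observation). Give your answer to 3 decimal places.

1.463

Posterior odds = (π_i f_i(x)) / (π_j f_j(x)); the normalising sum cancels.
Component likelihoods at x = 1.4:
  L_1 = 0.166781
  L_2 = 0.266085
0.116747 / 0.0798256 ≈ 1.463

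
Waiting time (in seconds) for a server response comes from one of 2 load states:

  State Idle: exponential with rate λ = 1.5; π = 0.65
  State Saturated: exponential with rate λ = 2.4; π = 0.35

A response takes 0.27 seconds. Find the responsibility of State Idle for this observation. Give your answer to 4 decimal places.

The responsibility of component k is w_k f_k(x) divided by Σ_j w_j f_j(x).
Component likelihoods at x = 0.27 seconds:
  L_Idle = 1.00047
  L_Saturated = 1.25542
Prior × likelihood for each component:
  w_Idle·L_Idle = 0.65 × 1.00047 = 0.650302
  w_Saturated·L_Saturated = 0.35 × 1.25542 = 0.439396
Denominator: 0.650302 + 0.439396 = 1.0897
Responsibility of State Idle: 0.650302 / 1.0897 ≈ 0.5968

0.5968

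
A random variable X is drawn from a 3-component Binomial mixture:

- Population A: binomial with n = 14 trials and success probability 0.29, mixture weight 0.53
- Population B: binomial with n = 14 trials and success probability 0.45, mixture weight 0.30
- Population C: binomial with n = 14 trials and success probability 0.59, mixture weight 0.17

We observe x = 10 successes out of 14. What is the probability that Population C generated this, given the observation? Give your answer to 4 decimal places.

0.7124

Posterior ∝ prior × likelihood, so P(k | x) ∝ w_k f_k(x); normalise over all components.
Evaluate each component's likelihood at the observed value:
  f_A = 0.00107016
  f_B = 0.0311896
  f_C = 0.144574
Weight by the priors:
  w_A·f_A = 0.53 × 0.00107016 = 0.000567183
  w_B·f_B = 0.30 × 0.0311896 = 0.00935688
  w_C·f_C = 0.17 × 0.144574 = 0.0245775
Normaliser: 0.000567183 + 0.00935688 + 0.0245775 = 0.0345016
P(Population C | 10 successes out of 14) ≈ 0.7124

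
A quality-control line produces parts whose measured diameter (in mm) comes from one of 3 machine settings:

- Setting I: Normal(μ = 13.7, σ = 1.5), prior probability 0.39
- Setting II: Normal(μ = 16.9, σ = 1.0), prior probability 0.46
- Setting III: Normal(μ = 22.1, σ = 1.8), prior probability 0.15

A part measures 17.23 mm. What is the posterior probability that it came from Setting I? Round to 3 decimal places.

0.036

Posterior ∝ prior × likelihood, so P(k | x) ∝ π_k f_k(x); normalise over all components.
Normal densities:
  p_I = 0.0166809
  p_II = 0.377801
  p_III = 0.00570313
Prior × likelihood for each component:
  π_I·p_I = 0.39 × 0.0166809 = 0.00650554
  π_II·p_II = 0.46 × 0.377801 = 0.173788
  π_III·p_III = 0.15 × 0.00570313 = 0.000855469
Marginal: 0.00650554 + 0.173788 + 0.000855469 = 0.181149
P(Setting I | x) ≈ 0.036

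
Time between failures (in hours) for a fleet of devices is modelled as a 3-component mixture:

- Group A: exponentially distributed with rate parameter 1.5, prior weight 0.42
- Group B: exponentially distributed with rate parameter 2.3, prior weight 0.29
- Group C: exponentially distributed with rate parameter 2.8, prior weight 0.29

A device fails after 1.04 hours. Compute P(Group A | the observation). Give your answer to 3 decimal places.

By Bayes' theorem, P(k | x) = P(Z=k) f_k(x) / Σ_j P(Z=j) f_j(x).
Evaluate each component's likelihood at the observed value:
  f_A = 1.5·e^(−1.5·1.04) = 1.5·e^(−1.5600) = 0.315204
  f_B = 2.3·e^(−2.3·1.04) = 2.3·e^(−2.3920) = 0.210327
  f_C = 2.8·e^(−2.8·1.04) = 2.8·e^(−2.9120) = 0.152227
Prior × likelihood for each component:
  P(Z=A)·f_A = 0.42 × 0.315204 = 0.132386
  P(Z=B)·f_B = 0.29 × 0.210327 = 0.0609949
  P(Z=C)·f_C = 0.29 × 0.152227 = 0.0441459
Normaliser: 0.132386 + 0.0609949 + 0.0441459 = 0.237527
So the posterior for Group A is 0.132386 / 0.237527 ≈ 0.557.

0.557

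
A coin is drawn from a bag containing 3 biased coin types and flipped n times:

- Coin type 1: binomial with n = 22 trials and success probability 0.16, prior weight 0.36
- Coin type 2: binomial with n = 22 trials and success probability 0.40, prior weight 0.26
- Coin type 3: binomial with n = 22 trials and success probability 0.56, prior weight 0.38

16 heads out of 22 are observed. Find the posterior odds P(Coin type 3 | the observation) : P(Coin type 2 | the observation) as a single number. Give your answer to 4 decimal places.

The posterior odds equal the prior odds times the likelihood ratio: (P(Z=i)/P(Z=j))·(f_i(x)/f_j(x)).
Component likelihoods at x = 16 heads out of 22:
  L_1 = C(22,16)·0.16^16·0.84^6 = 74613·1.84467e-13·0.351298 = 4.83515e-09
  L_2 = C(22,16)·0.40^16·0.60^6 = 74613·4.29497e-07·0.046656 = 0.00149514
  L_3 = C(22,16)·0.56^16·0.44^6 = 74613·9.35424e-05·0.00725631 = 0.0506453
0.0192452 / 0.000388736 ≈ 49.5071

49.5071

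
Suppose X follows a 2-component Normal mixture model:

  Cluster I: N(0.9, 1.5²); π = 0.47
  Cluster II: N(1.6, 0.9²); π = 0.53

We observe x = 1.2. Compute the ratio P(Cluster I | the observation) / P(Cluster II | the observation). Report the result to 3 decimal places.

0.576

Only the two components matter; the odds are (π_i f_i(x)) / (π_j f_j(x)).
Evaluate each component's likelihood at the observed value:
  f_I = 0.260695
  f_II = 0.401582
Posterior odds = (π_I·f_I) / (π_II·f_II) = (0.47·0.260695) / (0.53·0.401582) = 0.122527 / 0.212838 ≈ 0.576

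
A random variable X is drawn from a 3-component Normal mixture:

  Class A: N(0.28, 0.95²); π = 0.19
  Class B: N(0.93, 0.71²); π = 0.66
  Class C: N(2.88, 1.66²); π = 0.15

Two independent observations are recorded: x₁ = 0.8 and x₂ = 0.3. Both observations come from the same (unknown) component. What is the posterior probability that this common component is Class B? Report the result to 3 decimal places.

0.822

By Bayes' theorem, P(k | x) = w_k f_k(x) / Σ_j w_j f_j(x).
Since both observations come from the same component, the likelihood for component k is f_k(x₁)·f_k(x₂).
  L_A = [0.361515] × [0.419846] = 0.151781
  L_B = [0.55255] × [0.379038] = 0.209437
  L_C = [0.109616] × [0.071823] = 0.00787291
Weight by the priors:
  w_A·L_A = 0.19 × 0.151781 = 0.0288383
  w_B·L_B = 0.66 × 0.209437 = 0.138229
  w_C·L_C = 0.15 × 0.00787291 = 0.00118094
Normaliser: 0.0288383 + 0.138229 + 0.00118094 = 0.168248
So the posterior for Class B is 0.138229 / 0.168248 ≈ 0.822.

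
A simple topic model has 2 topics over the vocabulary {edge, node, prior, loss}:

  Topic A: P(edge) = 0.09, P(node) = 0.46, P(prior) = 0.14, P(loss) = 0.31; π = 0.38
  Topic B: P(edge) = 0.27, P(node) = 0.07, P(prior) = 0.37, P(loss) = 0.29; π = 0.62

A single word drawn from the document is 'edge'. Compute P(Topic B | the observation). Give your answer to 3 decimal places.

0.830

By Bayes' theorem, P(k | x) = π_k f_k(x) / Σ_j π_j f_j(x).
Categorical probabilities:
  L_A = P(edge | comp) = 0.09
  L_B = P(edge | comp) = 0.27
Multiply by the mixture weights:
  π_A·L_A = 0.38 × 0.09 = 0.0342
  π_B·L_B = 0.62 × 0.27 = 0.1674
Marginal: 0.0342 + 0.1674 = 0.2016
So the posterior for Topic B is 0.1674 / 0.2016 ≈ 0.830.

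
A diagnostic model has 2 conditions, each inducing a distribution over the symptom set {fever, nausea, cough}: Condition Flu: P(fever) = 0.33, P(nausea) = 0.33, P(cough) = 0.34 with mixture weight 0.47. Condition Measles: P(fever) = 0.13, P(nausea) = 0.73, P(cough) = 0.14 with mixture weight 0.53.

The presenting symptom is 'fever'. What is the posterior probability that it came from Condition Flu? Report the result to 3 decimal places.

0.692

P(component k | x) = π_k·f_k(x) / marginal(x), where marginal(x) = Σ_j π_j·f_j(x).
Evaluate each component's likelihood at the observed value:
  f_Flu = 0.33
  f_Measles = 0.13
Weight by the priors:
  π_Flu·f_Flu = 0.47 × 0.33 = 0.1551
  π_Measles·f_Measles = 0.53 × 0.13 = 0.0689
Evidence: 0.1551 + 0.0689 = 0.224
P(Condition Flu | x) = 0.1551 / 0.224 ≈ 0.692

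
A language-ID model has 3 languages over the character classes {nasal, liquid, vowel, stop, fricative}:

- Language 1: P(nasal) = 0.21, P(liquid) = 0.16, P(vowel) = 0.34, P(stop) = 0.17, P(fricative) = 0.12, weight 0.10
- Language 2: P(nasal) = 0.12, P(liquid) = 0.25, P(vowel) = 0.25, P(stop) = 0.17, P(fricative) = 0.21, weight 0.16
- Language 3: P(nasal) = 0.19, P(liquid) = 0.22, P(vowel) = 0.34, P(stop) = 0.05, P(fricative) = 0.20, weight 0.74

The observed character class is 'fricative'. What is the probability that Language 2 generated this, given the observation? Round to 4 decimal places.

Apply Bayes' rule: the posterior for each component is proportional to its prior times its likelihood at x.
Evaluate each component's likelihood at the observed value:
  f_1 = 0.12
  f_2 = 0.21
  f_3 = 0.2
Prior × likelihood for each component:
  π_1·f_1 = 0.10 × 0.12 = 0.012
  π_2·f_2 = 0.16 × 0.21 = 0.0336
  π_3·f_3 = 0.74 × 0.2 = 0.148
Sum: 0.012 + 0.0336 + 0.148 = 0.1936
So the posterior for Language 2 is 0.0336 / 0.1936 ≈ 0.1736.

0.1736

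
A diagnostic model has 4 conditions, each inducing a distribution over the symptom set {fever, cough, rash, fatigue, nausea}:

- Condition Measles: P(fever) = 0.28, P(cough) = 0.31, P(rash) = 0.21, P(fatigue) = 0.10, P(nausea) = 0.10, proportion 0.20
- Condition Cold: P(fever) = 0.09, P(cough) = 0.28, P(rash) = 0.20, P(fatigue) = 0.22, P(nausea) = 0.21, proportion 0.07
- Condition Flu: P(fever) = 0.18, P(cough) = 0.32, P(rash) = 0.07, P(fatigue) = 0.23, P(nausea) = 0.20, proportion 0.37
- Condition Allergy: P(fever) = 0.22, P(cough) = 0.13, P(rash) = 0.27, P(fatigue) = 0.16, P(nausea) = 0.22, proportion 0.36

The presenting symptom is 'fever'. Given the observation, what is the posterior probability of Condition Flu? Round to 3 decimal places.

0.320

By Bayes' theorem, P(k | x) = w_k f_k(x) / Σ_j w_j f_j(x).
Evaluate each component's likelihood at the observed value:
  f_Measles = 0.28
  f_Cold = 0.09
  f_Flu = 0.18
  f_Allergy = 0.22
Prior × likelihood for each component:
  w_Measles·f_Measles = 0.20 × 0.28 = 0.056
  w_Cold·f_Cold = 0.07 × 0.09 = 0.0063
  w_Flu·f_Flu = 0.37 × 0.18 = 0.0666
  w_Allergy·f_Allergy = 0.36 × 0.22 = 0.0792
Normaliser: 0.056 + 0.0063 + 0.0666 + 0.0792 = 0.2081
P(Condition Flu | the observation) ≈ 0.320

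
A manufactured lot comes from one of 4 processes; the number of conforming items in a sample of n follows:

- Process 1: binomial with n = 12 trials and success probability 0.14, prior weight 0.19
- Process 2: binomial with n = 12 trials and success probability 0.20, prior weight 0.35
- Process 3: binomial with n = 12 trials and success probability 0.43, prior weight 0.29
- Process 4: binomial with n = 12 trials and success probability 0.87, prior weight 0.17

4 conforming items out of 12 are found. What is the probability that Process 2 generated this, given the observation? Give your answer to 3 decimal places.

By Bayes' theorem, P(k | x) = P(Z=k) f_k(x) / Σ_j P(Z=j) f_j(x).
Evaluate each component's likelihood at the observed value:
  f_1 = C(12,4)·0.14^4·0.86^8 = 495·0.00038416·0.299218 = 0.056899
  f_2 = C(12,4)·0.20^4·0.80^8 = 495·0.0016·0.167772 = 0.132876
  f_3 = C(12,4)·0.43^4·0.57^8 = 495·0.034188·0.0111429 = 0.188572
  f_4 = C(12,4)·0.87^4·0.13^8 = 495·0.572898·8.15731e-08 = 2.31328e-05
Weight by the priors:
  P(Z=1)·f_1 = 0.19 × 0.056899 = 0.0108108
  P(Z=2)·f_2 = 0.35 × 0.132876 = 0.0465064
  P(Z=3)·f_3 = 0.29 × 0.188572 = 0.054686
  P(Z=4)·f_4 = 0.17 × 2.31328e-05 = 3.93258e-06
Sum: 0.0108108 + 0.0465064 + 0.054686 + 3.93258e-06 = 0.112007
P(Process 2 | the observation) ≈ 0.415

0.415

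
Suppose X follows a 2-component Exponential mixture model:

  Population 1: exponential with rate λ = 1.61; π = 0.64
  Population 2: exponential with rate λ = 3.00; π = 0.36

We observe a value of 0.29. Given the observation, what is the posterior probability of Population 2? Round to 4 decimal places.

By Bayes' theorem, P(k | x) = P(Z=k) f_k(x) / Σ_j P(Z=j) f_j(x).
Component likelihoods at x = 0.29:
  L_1 = 1.61·e^(−1.61·0.29) = 1.61·e^(−0.4669) = 1.00938
  L_2 = 3.00·e^(−3.00·0.29) = 3.00·e^(−0.8700) = 1.25685
Prior × likelihood for each component:
  P(Z=1)·L_1 = 0.64 × 1.00938 = 0.646002
  P(Z=2)·L_2 = 0.36 × 1.25685 = 0.452468
Normaliser: 0.646002 + 0.452468 = 1.09847
P(Population 2 | the observation) ≈ 0.4119

0.4119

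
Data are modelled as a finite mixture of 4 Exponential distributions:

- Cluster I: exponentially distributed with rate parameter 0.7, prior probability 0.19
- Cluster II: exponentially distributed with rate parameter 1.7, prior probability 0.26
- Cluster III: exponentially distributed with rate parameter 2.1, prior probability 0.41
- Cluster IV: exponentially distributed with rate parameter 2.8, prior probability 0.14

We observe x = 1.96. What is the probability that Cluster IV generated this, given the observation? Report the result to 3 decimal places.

Posterior ∝ prior × likelihood, so P(k | x) ∝ π_k f_k(x); normalise over all components.
Exponential densities:
  L_I = 0.177519
  L_II = 0.0607267
  L_III = 0.0342502
  L_IV = 0.0115811
Unnormalised posteriors:
  π_I·L_I = 0.19 × 0.177519 = 0.0337287
  π_II·L_II = 0.26 × 0.0607267 = 0.0157889
  π_III·L_III = 0.41 × 0.0342502 = 0.0140426
  π_IV·L_IV = 0.14 × 0.0115811 = 0.00162135
Evidence: 0.0337287 + 0.0157889 + 0.0140426 + 0.00162135 = 0.0651816
So the posterior for Cluster IV is 0.00162135 / 0.0651816 ≈ 0.025.

0.025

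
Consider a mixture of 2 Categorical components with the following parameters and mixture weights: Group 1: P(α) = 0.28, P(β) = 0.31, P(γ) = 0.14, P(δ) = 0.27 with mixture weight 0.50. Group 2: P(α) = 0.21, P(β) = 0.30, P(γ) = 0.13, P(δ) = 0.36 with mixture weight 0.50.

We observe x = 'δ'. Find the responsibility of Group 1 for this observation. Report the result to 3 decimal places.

0.429

The responsibility of component k is P(Z=k) f_k(x) divided by Σ_j P(Z=j) f_j(x).
Component likelihoods at x = 'δ':
  p_1 = P(δ | comp) = 0.27
  p_2 = P(δ | comp) = 0.36
Unnormalised posteriors:
  P(Z=1)·p_1 = 0.50 × 0.27 = 0.135
  P(Z=2)·p_2 = 0.50 × 0.36 = 0.18
Denominator: 0.135 + 0.18 = 0.315
Responsibility of Group 1: 0.135 / 0.315 ≈ 0.429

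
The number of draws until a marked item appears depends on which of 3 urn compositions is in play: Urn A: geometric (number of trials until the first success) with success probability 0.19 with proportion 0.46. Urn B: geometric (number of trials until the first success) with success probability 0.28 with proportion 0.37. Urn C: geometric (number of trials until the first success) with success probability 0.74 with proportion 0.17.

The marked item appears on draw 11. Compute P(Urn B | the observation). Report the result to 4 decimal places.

The responsibility of component k is w_k f_k(x) divided by Σ_j w_j f_j(x).
Evaluate each component's likelihood at the observed value:
  f_A = 0.19·(1−0.19)^10 = 0.19·0.121577 = 0.0230996
  f_B = 0.28·(1−0.28)^10 = 0.28·0.0374391 = 0.0104829
  f_C = 0.74·(1−0.74)^10 = 0.74·1.41167e-06 = 1.04464e-06
Prior × likelihood for each component:
  w_A·f_A = 0.46 × 0.0230996 = 0.0106258
  w_B·f_B = 0.37 × 0.0104829 = 0.00387869
  w_C·f_C = 0.17 × 1.04464e-06 = 1.77588e-07
Evidence: 0.0106258 + 0.00387869 + 1.77588e-07 = 0.0145047
So the posterior for Urn B is 0.00387869 / 0.0145047 ≈ 0.2674.

0.2674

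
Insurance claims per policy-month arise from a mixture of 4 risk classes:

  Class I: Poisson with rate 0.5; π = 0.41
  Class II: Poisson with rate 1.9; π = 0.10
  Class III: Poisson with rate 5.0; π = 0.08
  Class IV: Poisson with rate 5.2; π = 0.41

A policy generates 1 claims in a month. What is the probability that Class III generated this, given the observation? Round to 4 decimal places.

0.0161

Apply Bayes' rule: the posterior for each component is proportional to its prior times its likelihood at x.
Component likelihoods at x = 1 claims:
  f_I = 0.303265
  f_II = 0.28418
  f_III = 0.0336897
  f_IV = 0.0286861
Weight by the priors:
  π_I·f_I = 0.41 × 0.303265 = 0.124339
  π_II·f_II = 0.10 × 0.28418 = 0.028418
  π_III·f_III = 0.08 × 0.0336897 = 0.00269518
  π_IV·f_IV = 0.41 × 0.0286861 = 0.0117613
Evidence: 0.124339 + 0.028418 + 0.00269518 + 0.0117613 = 0.167213
P(Class III | the observation) = 0.00269518 / 0.167213 ≈ 0.0161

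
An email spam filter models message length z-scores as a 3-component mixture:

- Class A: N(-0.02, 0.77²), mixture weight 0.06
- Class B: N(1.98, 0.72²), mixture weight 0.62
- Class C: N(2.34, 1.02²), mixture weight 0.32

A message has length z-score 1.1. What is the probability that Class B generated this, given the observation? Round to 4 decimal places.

0.6976

Apply Bayes' rule: the posterior for each component is proportional to its prior times its likelihood at x.
Evaluate each component's likelihood at the observed value:
  f_A = (1/(0.77·√(2π)))·exp(−(1.1−-0.02)²/(2·0.77²)) = 0.518107·exp(-1.05785) = 0.179887
  f_B = (1/(0.72·√(2π)))·exp(−(1.1−1.98)²/(2·0.72²)) = 0.554087·exp(-0.74691) = 0.262541
  f_C = (1/(1.02·√(2π)))·exp(−(1.1−2.34)²/(2·1.02²)) = 0.391120·exp(-0.73895) = 0.186805
Prior × likelihood for each component:
  π_A·f_A = 0.06 × 0.179887 = 0.0107932
  π_B·f_B = 0.62 × 0.262541 = 0.162775
  π_C·f_C = 0.32 × 0.186805 = 0.0597777
Evidence: 0.0107932 + 0.162775 + 0.0597777 = 0.233346
P(Class B | data) ≈ 0.6976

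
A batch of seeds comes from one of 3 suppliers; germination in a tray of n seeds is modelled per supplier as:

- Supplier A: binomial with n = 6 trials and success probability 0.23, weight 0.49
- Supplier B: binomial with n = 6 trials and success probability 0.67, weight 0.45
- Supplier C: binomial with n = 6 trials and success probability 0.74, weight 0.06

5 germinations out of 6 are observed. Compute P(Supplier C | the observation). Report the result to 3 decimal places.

0.146

The responsibility of component k is π_k f_k(x) divided by Σ_j π_j f_j(x).
Component likelihoods at x = 5 germinations out of 6:
  p_A = C(6,5)·0.23^5·0.77^1 = 6·0.000643634·0.77 = 0.00297359
  p_B = C(6,5)·0.67^5·0.33^1 = 6·0.135013·0.33 = 0.267325
  p_C = C(6,5)·0.74^5·0.26^1 = 6·0.221901·0.26 = 0.346165
Unnormalised posteriors:
  π_A·p_A = 0.49 × 0.00297359 = 0.00145706
  π_B·p_B = 0.45 × 0.267325 = 0.120296
  π_C·p_C = 0.06 × 0.346165 = 0.0207699
Normaliser: 0.00145706 + 0.120296 + 0.0207699 = 0.142523
So the posterior for Supplier C is 0.0207699 / 0.142523 ≈ 0.146.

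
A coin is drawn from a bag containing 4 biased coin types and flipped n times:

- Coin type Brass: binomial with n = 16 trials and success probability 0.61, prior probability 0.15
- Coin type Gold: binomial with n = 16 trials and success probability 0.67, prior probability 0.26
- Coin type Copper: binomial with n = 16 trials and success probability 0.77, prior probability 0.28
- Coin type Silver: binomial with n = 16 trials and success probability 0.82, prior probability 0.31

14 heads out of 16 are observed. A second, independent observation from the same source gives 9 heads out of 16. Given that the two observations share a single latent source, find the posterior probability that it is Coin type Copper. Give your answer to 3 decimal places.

P(component k | x) = P(Z=k)·f_k(x) / marginal(x), where marginal(x) = Σ_j P(Z=j)·f_j(x).
Since both observations come from the same component, the likelihood for component k is f_k(x₁)·f_k(x₂).
  p_Brass = [C(16,14)·0.61^14·0.39^2 = 120·0.000987683·0.1521 = 0.0180272] × [0.183589] = 0.0033096
  p_Gold = [C(16,14)·0.67^14·0.33^2 = 120·0.00367322·0.1089 = 0.0480017] × [0.132647] = 0.00636727
  p_Copper = [C(16,14)·0.77^14·0.23^2 = 120·0.0257555·0.0529 = 0.163496] × [0.0370627] = 0.00605961
  p_Silver = [C(16,14)·0.82^14·0.18^2 = 120·0.0621432·0.0324 = 0.241613] × [0.0117397] = 0.00283647
Unnormalised posteriors:
  P(Z=Brass)·p_Brass = 0.15 × 0.0033096 = 0.000496439
  P(Z=Gold)·p_Gold = 0.26 × 0.00636727 = 0.00165549
  P(Z=Copper)·p_Copper = 0.28 × 0.00605961 = 0.00169669
  P(Z=Silver)·p_Silver = 0.31 × 0.00283647 = 0.000879306
Normaliser: 0.000496439 + 0.00165549 + 0.00169669 + 0.000879306 = 0.00472793
So the posterior for Coin type Copper is 0.00169669 / 0.00472793 ≈ 0.359.

0.359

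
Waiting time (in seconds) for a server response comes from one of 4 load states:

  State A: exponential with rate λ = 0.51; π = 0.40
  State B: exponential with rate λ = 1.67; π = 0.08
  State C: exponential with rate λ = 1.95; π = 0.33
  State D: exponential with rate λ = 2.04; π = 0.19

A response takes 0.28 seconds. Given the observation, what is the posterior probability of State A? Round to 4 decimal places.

0.2075

By Bayes' theorem, P(k | x) = π_k f_k(x) / Σ_j π_j f_j(x).
Exponential densities:
  L_A = 0.442133
  L_B = 1.04626
  L_C = 1.12956
  L_D = 1.15229
Multiply by the mixture weights:
  π_A·L_A = 0.40 × 0.442133 = 0.176853
  π_B·L_B = 0.08 × 1.04626 = 0.0837009
  π_C·L_C = 0.33 × 1.12956 = 0.372755
  π_D·L_D = 0.19 × 1.15229 = 0.218935
Marginal: 0.176853 + 0.0837009 + 0.372755 + 0.218935 = 0.852244
So the posterior for State A is 0.176853 / 0.852244 ≈ 0.2075.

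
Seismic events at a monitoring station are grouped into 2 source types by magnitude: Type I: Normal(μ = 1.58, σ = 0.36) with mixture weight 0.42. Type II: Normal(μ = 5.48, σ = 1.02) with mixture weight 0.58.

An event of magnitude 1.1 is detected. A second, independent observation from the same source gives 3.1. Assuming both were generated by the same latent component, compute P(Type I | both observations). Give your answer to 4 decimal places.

Posterior ∝ prior × likelihood, so P(k | x) ∝ P(Z=k) f_k(x); normalise over all components.
Since both observations come from the same component, the likelihood for component k is f_k(x₁)·f_k(x₂).
  f_I = [0.455584] × [0.000149104] = 6.79293e-05
  f_II = [3.87467e-05] × [0.0257077] = 9.9609e-07
Multiply by the mixture weights:
  P(Z=I)·f_I = 0.42 × 6.79293e-05 = 2.85303e-05
  P(Z=II)·f_II = 0.58 × 9.9609e-07 = 5.77732e-07
Marginal: 2.85303e-05 + 5.77732e-07 = 2.9108e-05
P(Type I | data) ≈ 0.9802

0.9802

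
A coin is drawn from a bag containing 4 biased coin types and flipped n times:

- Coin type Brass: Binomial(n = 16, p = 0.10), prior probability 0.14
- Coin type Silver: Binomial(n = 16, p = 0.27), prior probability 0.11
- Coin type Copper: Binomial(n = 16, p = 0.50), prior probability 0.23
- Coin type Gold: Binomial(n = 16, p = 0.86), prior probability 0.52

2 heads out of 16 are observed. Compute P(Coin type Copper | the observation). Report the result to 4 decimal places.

0.0083

P(component k | x) = π_k·f_k(x) / marginal(x), where marginal(x) = Σ_j π_j·f_j(x).
Component likelihoods at x = 2 heads out of 16:
  f_Brass = C(16,2)·0.10^2·0.90^14 = 120·0.01·0.228768 = 0.274522
  f_Silver = C(16,2)·0.27^2·0.73^14 = 120·0.0729·0.0122045 = 0.106765
  f_Copper = C(16,2)·0.50^2·0.50^14 = 120·0.25·6.10352e-05 = 0.00183105
  f_Gold = C(16,2)·0.86^2·0.14^14 = 120·0.7396·1.1112e-12 = 9.86213e-11
Weight by the priors:
  π_Brass·f_Brass = 0.14 × 0.274522 = 0.038433
  π_Silver·f_Silver = 0.11 × 0.106765 = 0.0117441
  π_Copper·f_Copper = 0.23 × 0.00183105 = 0.000421143
  π_Gold·f_Gold = 0.52 × 9.86213e-11 = 5.12831e-11
Denominator: 0.038433 + 0.0117441 + 0.000421143 + 5.12831e-11 = 0.0505983
So the posterior for Coin type Copper is 0.000421143 / 0.0505983 ≈ 0.0083.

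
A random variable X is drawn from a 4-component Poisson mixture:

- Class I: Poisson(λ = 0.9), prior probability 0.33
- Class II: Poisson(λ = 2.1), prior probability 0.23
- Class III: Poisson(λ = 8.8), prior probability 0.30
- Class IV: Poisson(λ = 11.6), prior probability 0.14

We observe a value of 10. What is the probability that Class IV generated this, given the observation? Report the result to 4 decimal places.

By Bayes' theorem, P(k | x) = w_k f_k(x) / Σ_j w_j f_j(x).
Component likelihoods at x = 10:
  f_I = e^(−0.9)·0.9^10/10! = 3.90658e-08
  f_II = e^(−2.1)·2.1^10/10! = 5.62874e-05
  f_III = e^(−8.8)·8.8^10/10! = 0.115684
  f_IV = e^(−11.6)·11.6^10/10! = 0.11143
Prior × likelihood for each component:
  w_I·f_I = 0.33 × 3.90658e-08 = 1.28917e-08
  w_II·f_II = 0.23 × 5.62874e-05 = 1.29461e-05
  w_III·f_III = 0.30 × 0.115684 = 0.0347051
  w_IV·f_IV = 0.14 × 0.11143 = 0.0156002
Sum: 1.28917e-08 + 1.29461e-05 + 0.0347051 + 0.0156002 = 0.0503182
So the posterior for Class IV is 0.0156002 / 0.0503182 ≈ 0.3100.

0.3100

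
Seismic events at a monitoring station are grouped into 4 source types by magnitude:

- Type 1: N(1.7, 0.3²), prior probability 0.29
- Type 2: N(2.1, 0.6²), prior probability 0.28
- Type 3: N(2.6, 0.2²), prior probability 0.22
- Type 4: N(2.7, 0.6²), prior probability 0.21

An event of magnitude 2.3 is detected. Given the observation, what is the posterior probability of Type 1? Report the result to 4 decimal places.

By Bayes' theorem, P(k | x) = P(Z=k) f_k(x) / Σ_j P(Z=j) f_j(x).
Normal densities:
  f_1 = (1/(0.3·√(2π)))·exp(−(2.3−1.7)²/(2·0.3²)) = 1.329808·exp(-2.00000) = 0.17997
  f_2 = (1/(0.6·√(2π)))·exp(−(2.3−2.1)²/(2·0.6²)) = 0.664904·exp(-0.05556) = 0.628972
  f_3 = (1/(0.2·√(2π)))·exp(−(2.3−2.6)²/(2·0.2²)) = 1.994711·exp(-1.12500) = 0.647588
  f_4 = (1/(0.6·√(2π)))·exp(−(2.3−2.7)²/(2·0.6²)) = 0.664904·exp(-0.22222) = 0.532413
Weight by the priors:
  P(Z=1)·f_1 = 0.29 × 0.17997 = 0.0521913
  P(Z=2)·f_2 = 0.28 × 0.628972 = 0.176112
  P(Z=3)·f_3 = 0.22 × 0.647588 = 0.142469
  P(Z=4)·f_4 = 0.21 × 0.532413 = 0.111807
Evidence: 0.0521913 + 0.176112 + 0.142469 + 0.111807 = 0.48258
So the posterior for Type 1 is 0.0521913 / 0.48258 ≈ 0.1082.

0.1082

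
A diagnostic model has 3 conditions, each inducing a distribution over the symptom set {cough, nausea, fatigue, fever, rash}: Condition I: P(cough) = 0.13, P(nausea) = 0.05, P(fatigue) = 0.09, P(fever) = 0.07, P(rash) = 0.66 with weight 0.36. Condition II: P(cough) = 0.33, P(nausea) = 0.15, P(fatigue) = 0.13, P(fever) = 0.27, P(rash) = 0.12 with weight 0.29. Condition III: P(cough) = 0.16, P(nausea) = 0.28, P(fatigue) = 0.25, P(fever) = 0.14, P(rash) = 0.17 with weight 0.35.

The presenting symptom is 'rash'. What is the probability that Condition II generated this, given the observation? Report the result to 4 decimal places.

0.1049

Apply Bayes' rule: the posterior for each component is proportional to its prior times its likelihood at x.
Evaluate each component's likelihood at the observed value:
  p_I = 0.66
  p_II = 0.12
  p_III = 0.17
Weight by the priors:
  P(Z=I)·p_I = 0.36 × 0.66 = 0.2376
  P(Z=II)·p_II = 0.29 × 0.12 = 0.0348
  P(Z=III)·p_III = 0.35 × 0.17 = 0.0595
Marginal: 0.2376 + 0.0348 + 0.0595 = 0.3319
P(Condition II | 'rash') ≈ 0.1049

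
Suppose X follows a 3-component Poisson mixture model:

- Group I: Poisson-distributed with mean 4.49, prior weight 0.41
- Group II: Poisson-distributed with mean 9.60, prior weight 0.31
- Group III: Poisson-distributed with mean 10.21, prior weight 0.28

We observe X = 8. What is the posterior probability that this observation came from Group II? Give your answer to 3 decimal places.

0.434

Posterior ∝ prior × likelihood, so P(k | x) ∝ π_k f_k(x); normalise over all components.
Evaluate each component's likelihood at the observed value:
  L_I = 0.0459693
  L_II = 0.121178
  L_III = 0.10778
Unnormalised posteriors:
  π_I·L_I = 0.41 × 0.0459693 = 0.0188474
  π_II·L_II = 0.31 × 0.121178 = 0.0375651
  π_III·L_III = 0.28 × 0.10778 = 0.0301784
Evidence: 0.0188474 + 0.0375651 + 0.0301784 = 0.0865909
Responsibility of Group II: 0.0375651 / 0.0865909 ≈ 0.434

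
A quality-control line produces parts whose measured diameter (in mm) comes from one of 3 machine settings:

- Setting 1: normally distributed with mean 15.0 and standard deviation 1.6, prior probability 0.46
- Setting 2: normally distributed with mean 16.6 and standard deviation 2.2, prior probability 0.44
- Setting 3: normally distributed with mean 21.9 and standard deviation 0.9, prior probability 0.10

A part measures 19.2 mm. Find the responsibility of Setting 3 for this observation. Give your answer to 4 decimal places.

By Bayes' theorem, P(k | x) = π_k f_k(x) / Σ_j π_j f_j(x).
Component likelihoods at x = 19.2 mm:
  f_1 = (1/(1.6·√(2π)))·exp(−(19.2−15.0)²/(2·1.6²)) = 0.249339·exp(-3.44531) = 0.00795261
  f_2 = (1/(2.2·√(2π)))·exp(−(19.2−16.6)²/(2·2.2²)) = 0.181337·exp(-0.69835) = 0.0901985
  f_3 = (1/(0.9·√(2π)))·exp(−(19.2−21.9)²/(2·0.9²)) = 0.443269·exp(-4.50000) = 0.00492428
Prior × likelihood for each component:
  π_1·f_1 = 0.46 × 0.00795261 = 0.0036582
  π_2·f_2 = 0.44 × 0.0901985 = 0.0396873
  π_3·f_3 = 0.10 × 0.00492428 = 0.000492428
Marginal: 0.0036582 + 0.0396873 + 0.000492428 = 0.0438379
Responsibility of Setting 3: 0.000492428 / 0.0438379 ≈ 0.0112

0.0112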